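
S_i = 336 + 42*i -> [336, 378, 420, 462, 504]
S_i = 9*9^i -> [9, 81, 729, 6561, 59049]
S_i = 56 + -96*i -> [56, -40, -136, -232, -328]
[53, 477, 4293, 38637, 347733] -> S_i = 53*9^i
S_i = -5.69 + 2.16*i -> [-5.69, -3.53, -1.37, 0.79, 2.95]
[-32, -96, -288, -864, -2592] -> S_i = -32*3^i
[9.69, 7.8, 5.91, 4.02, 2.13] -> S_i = 9.69 + -1.89*i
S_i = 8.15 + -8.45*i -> [8.15, -0.3, -8.75, -17.2, -25.65]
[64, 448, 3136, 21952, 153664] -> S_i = 64*7^i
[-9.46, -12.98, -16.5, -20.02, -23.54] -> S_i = -9.46 + -3.52*i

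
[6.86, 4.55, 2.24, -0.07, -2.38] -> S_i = 6.86 + -2.31*i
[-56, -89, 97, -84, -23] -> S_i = Random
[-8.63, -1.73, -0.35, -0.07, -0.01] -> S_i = -8.63*0.20^i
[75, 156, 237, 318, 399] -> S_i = 75 + 81*i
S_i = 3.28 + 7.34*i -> [3.28, 10.62, 17.96, 25.3, 32.64]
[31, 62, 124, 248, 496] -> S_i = 31*2^i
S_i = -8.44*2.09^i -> [-8.44, -17.64, -36.87, -77.05, -161.04]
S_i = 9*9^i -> [9, 81, 729, 6561, 59049]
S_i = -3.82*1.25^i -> [-3.82, -4.77, -5.97, -7.46, -9.33]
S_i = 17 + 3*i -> [17, 20, 23, 26, 29]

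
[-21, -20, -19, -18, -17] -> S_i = -21 + 1*i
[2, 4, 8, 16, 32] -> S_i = 2*2^i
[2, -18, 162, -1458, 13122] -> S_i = 2*-9^i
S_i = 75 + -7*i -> [75, 68, 61, 54, 47]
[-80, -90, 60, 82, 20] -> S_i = Random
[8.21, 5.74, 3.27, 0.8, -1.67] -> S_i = 8.21 + -2.47*i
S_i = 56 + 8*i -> [56, 64, 72, 80, 88]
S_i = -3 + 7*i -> [-3, 4, 11, 18, 25]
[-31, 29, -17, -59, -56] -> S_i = Random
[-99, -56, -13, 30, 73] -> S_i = -99 + 43*i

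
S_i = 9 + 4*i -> [9, 13, 17, 21, 25]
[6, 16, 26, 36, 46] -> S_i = 6 + 10*i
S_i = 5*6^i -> [5, 30, 180, 1080, 6480]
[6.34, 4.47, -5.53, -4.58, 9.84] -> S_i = Random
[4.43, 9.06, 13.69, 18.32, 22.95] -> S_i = 4.43 + 4.63*i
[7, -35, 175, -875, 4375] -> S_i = 7*-5^i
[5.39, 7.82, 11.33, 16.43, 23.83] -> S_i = 5.39*1.45^i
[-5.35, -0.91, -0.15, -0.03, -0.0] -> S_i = -5.35*0.17^i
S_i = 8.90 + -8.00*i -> [8.9, 0.9, -7.1, -15.1, -23.1]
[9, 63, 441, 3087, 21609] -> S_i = 9*7^i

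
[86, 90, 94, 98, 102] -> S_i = 86 + 4*i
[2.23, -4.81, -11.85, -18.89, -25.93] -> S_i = 2.23 + -7.04*i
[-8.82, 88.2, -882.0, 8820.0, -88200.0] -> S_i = -8.82*(-10.00)^i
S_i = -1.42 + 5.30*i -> [-1.42, 3.88, 9.18, 14.48, 19.78]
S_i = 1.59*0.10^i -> [1.59, 0.16, 0.02, 0.0, 0.0]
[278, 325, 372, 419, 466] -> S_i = 278 + 47*i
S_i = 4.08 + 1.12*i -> [4.08, 5.2, 6.32, 7.44, 8.56]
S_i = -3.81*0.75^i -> [-3.81, -2.86, -2.14, -1.61, -1.21]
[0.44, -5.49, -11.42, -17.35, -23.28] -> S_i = 0.44 + -5.93*i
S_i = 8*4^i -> [8, 32, 128, 512, 2048]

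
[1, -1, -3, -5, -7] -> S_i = 1 + -2*i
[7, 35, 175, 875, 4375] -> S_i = 7*5^i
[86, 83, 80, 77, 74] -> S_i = 86 + -3*i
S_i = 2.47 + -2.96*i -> [2.47, -0.49, -3.45, -6.41, -9.37]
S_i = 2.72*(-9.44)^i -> [2.72, -25.68, 242.39, -2288.15, 21600.16]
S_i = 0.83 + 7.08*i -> [0.83, 7.91, 14.99, 22.07, 29.15]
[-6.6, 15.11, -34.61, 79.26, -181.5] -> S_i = -6.60*(-2.29)^i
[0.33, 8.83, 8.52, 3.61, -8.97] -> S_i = Random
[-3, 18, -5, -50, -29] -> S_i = Random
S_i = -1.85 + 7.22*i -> [-1.85, 5.37, 12.59, 19.81, 27.03]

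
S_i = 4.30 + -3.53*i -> [4.3, 0.77, -2.76, -6.29, -9.82]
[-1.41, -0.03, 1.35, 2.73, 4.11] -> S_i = -1.41 + 1.38*i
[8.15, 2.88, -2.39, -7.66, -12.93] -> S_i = 8.15 + -5.27*i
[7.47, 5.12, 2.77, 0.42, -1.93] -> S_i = 7.47 + -2.35*i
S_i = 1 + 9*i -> [1, 10, 19, 28, 37]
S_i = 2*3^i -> [2, 6, 18, 54, 162]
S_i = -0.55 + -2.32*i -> [-0.55, -2.87, -5.19, -7.51, -9.83]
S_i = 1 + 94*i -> [1, 95, 189, 283, 377]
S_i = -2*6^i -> [-2, -12, -72, -432, -2592]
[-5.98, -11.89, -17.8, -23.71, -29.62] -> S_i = -5.98 + -5.91*i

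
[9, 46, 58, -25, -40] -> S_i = Random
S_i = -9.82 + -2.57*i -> [-9.82, -12.39, -14.96, -17.53, -20.1]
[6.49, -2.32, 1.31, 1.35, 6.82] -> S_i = Random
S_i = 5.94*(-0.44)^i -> [5.94, -2.61, 1.15, -0.51, 0.22]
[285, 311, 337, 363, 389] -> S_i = 285 + 26*i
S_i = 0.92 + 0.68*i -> [0.92, 1.6, 2.28, 2.96, 3.64]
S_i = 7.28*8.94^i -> [7.28, 65.08, 581.84, 5201.68, 46503.05]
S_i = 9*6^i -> [9, 54, 324, 1944, 11664]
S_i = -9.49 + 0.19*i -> [-9.49, -9.3, -9.11, -8.92, -8.73]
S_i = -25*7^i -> [-25, -175, -1225, -8575, -60025]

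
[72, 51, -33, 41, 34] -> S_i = Random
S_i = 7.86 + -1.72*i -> [7.86, 6.14, 4.42, 2.7, 0.98]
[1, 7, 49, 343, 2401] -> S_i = 1*7^i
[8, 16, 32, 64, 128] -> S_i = 8*2^i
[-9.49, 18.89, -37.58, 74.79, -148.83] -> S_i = -9.49*(-1.99)^i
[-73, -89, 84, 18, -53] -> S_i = Random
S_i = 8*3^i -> [8, 24, 72, 216, 648]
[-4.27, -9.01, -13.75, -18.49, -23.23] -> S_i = -4.27 + -4.74*i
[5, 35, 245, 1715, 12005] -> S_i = 5*7^i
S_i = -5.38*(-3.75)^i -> [-5.38, 20.18, -75.66, 283.71, -1063.92]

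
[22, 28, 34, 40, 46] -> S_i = 22 + 6*i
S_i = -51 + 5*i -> [-51, -46, -41, -36, -31]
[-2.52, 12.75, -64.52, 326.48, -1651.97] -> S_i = -2.52*(-5.06)^i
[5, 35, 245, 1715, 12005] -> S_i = 5*7^i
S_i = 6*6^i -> [6, 36, 216, 1296, 7776]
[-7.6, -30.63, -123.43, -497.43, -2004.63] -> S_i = -7.60*4.03^i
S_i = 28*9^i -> [28, 252, 2268, 20412, 183708]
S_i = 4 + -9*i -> [4, -5, -14, -23, -32]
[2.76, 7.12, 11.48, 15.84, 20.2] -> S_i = 2.76 + 4.36*i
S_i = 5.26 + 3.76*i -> [5.26, 9.02, 12.78, 16.54, 20.3]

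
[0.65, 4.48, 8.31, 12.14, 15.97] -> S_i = 0.65 + 3.83*i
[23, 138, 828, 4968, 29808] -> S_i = 23*6^i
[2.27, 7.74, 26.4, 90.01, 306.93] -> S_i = 2.27*3.41^i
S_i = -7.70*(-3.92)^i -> [-7.7, 30.18, -118.32, 463.82, -1818.17]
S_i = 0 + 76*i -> [0, 76, 152, 228, 304]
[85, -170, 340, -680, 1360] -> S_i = 85*-2^i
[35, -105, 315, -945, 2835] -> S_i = 35*-3^i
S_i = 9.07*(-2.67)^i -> [9.07, -24.22, 64.66, -172.64, 460.95]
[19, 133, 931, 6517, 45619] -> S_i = 19*7^i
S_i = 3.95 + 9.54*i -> [3.95, 13.49, 23.03, 32.57, 42.11]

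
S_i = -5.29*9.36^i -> [-5.29, -49.51, -463.45, -4337.94, -40603.09]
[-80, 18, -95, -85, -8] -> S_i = Random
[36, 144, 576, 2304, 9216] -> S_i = 36*4^i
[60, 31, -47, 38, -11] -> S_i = Random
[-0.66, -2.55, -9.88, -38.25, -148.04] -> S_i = -0.66*3.87^i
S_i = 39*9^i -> [39, 351, 3159, 28431, 255879]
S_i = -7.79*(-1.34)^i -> [-7.79, 10.44, -13.99, 18.74, -25.12]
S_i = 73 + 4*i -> [73, 77, 81, 85, 89]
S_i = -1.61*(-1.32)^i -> [-1.61, 2.13, -2.81, 3.7, -4.89]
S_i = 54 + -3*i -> [54, 51, 48, 45, 42]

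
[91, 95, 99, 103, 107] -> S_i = 91 + 4*i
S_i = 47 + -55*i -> [47, -8, -63, -118, -173]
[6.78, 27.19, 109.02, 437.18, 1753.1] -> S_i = 6.78*4.01^i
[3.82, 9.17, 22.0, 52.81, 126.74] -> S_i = 3.82*2.40^i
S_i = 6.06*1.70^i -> [6.06, 10.3, 17.51, 29.77, 50.61]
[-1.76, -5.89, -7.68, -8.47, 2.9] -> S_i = Random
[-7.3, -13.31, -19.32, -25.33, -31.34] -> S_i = -7.30 + -6.01*i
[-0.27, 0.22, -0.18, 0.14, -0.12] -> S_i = -0.27*(-0.81)^i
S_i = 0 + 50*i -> [0, 50, 100, 150, 200]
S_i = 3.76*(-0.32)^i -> [3.76, -1.2, 0.39, -0.12, 0.04]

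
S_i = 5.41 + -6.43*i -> [5.41, -1.02, -7.45, -13.88, -20.31]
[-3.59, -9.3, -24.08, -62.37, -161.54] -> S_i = -3.59*2.59^i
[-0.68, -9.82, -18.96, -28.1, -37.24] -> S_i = -0.68 + -9.14*i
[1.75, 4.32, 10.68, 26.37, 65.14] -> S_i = 1.75*2.47^i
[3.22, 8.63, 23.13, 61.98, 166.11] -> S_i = 3.22*2.68^i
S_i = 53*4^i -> [53, 212, 848, 3392, 13568]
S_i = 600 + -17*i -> [600, 583, 566, 549, 532]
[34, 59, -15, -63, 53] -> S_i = Random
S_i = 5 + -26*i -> [5, -21, -47, -73, -99]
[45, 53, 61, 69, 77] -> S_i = 45 + 8*i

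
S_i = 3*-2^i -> [3, -6, 12, -24, 48]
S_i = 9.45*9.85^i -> [9.45, 93.08, 916.86, 9031.1, 88956.3]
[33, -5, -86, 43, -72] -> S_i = Random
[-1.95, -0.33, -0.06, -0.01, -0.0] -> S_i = -1.95*0.17^i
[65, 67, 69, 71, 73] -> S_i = 65 + 2*i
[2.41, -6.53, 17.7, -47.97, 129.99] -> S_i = 2.41*(-2.71)^i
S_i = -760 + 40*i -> [-760, -720, -680, -640, -600]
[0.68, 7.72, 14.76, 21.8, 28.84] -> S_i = 0.68 + 7.04*i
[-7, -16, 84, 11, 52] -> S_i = Random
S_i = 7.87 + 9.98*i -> [7.87, 17.85, 27.83, 37.81, 47.79]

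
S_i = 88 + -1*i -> [88, 87, 86, 85, 84]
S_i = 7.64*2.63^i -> [7.64, 20.09, 52.85, 138.98, 365.52]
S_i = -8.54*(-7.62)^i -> [-8.54, 65.07, -495.87, 3778.53, -28792.39]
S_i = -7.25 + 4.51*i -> [-7.25, -2.74, 1.77, 6.28, 10.79]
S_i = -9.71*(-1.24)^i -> [-9.71, 12.04, -14.93, 18.51, -22.96]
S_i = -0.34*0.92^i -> [-0.34, -0.31, -0.29, -0.26, -0.24]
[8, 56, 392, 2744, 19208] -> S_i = 8*7^i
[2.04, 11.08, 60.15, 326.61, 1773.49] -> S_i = 2.04*5.43^i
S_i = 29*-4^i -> [29, -116, 464, -1856, 7424]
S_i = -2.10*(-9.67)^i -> [-2.1, 20.31, -196.37, 1898.89, -18362.22]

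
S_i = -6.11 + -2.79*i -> [-6.11, -8.9, -11.69, -14.48, -17.27]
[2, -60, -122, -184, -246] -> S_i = 2 + -62*i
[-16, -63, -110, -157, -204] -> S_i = -16 + -47*i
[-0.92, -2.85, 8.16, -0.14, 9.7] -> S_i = Random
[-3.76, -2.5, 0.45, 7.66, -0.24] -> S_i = Random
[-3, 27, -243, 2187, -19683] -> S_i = -3*-9^i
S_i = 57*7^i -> [57, 399, 2793, 19551, 136857]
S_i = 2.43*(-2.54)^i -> [2.43, -6.17, 15.68, -39.82, 101.14]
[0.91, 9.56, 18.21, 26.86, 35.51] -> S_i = 0.91 + 8.65*i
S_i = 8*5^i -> [8, 40, 200, 1000, 5000]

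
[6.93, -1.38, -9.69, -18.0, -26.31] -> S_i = 6.93 + -8.31*i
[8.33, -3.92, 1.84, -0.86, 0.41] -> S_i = 8.33*(-0.47)^i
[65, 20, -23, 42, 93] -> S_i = Random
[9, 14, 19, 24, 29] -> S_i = 9 + 5*i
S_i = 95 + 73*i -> [95, 168, 241, 314, 387]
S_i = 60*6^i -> [60, 360, 2160, 12960, 77760]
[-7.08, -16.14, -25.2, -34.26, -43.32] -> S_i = -7.08 + -9.06*i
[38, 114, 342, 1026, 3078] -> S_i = 38*3^i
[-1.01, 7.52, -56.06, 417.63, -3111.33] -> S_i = -1.01*(-7.45)^i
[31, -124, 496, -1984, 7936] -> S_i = 31*-4^i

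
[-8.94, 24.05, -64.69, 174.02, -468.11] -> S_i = -8.94*(-2.69)^i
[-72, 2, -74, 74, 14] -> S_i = Random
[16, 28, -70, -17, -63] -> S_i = Random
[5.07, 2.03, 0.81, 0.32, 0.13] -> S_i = 5.07*0.40^i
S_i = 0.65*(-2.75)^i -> [0.65, -1.79, 4.92, -13.52, 37.17]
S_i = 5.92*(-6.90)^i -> [5.92, -40.85, 281.85, -1944.77, 13418.94]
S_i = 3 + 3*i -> [3, 6, 9, 12, 15]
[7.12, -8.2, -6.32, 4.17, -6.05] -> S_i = Random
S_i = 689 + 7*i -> [689, 696, 703, 710, 717]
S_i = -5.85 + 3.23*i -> [-5.85, -2.62, 0.61, 3.84, 7.07]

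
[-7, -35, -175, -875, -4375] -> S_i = -7*5^i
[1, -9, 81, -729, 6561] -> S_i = 1*-9^i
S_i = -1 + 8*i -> [-1, 7, 15, 23, 31]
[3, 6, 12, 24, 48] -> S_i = 3*2^i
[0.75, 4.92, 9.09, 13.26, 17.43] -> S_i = 0.75 + 4.17*i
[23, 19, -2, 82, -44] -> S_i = Random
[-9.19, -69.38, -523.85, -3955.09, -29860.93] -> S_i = -9.19*7.55^i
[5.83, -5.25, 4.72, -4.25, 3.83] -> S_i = 5.83*(-0.90)^i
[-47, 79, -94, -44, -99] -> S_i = Random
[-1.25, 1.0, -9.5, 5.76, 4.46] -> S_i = Random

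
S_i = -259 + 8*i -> [-259, -251, -243, -235, -227]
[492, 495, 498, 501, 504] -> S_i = 492 + 3*i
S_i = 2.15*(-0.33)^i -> [2.15, -0.71, 0.23, -0.08, 0.03]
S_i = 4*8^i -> [4, 32, 256, 2048, 16384]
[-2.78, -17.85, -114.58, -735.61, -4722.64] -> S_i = -2.78*6.42^i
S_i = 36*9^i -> [36, 324, 2916, 26244, 236196]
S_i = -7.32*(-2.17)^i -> [-7.32, 15.88, -34.47, 74.8, -162.31]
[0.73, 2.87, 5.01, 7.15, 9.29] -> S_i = 0.73 + 2.14*i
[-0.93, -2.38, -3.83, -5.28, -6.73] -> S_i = -0.93 + -1.45*i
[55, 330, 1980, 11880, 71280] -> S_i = 55*6^i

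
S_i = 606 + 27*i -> [606, 633, 660, 687, 714]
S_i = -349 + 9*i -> [-349, -340, -331, -322, -313]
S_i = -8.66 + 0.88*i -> [-8.66, -7.78, -6.9, -6.02, -5.14]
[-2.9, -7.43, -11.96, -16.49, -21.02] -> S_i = -2.90 + -4.53*i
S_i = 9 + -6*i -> [9, 3, -3, -9, -15]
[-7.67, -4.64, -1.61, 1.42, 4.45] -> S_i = -7.67 + 3.03*i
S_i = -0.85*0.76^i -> [-0.85, -0.65, -0.49, -0.37, -0.28]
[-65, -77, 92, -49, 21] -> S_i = Random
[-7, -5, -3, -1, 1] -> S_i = -7 + 2*i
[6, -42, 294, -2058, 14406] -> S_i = 6*-7^i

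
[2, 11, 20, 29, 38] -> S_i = 2 + 9*i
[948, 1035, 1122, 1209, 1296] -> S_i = 948 + 87*i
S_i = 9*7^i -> [9, 63, 441, 3087, 21609]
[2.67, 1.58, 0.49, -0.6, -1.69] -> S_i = 2.67 + -1.09*i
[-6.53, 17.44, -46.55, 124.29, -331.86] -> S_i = -6.53*(-2.67)^i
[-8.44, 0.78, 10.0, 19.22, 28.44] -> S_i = -8.44 + 9.22*i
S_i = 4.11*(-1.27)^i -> [4.11, -5.22, 6.63, -8.42, 10.69]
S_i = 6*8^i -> [6, 48, 384, 3072, 24576]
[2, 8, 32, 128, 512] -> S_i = 2*4^i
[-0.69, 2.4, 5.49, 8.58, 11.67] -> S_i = -0.69 + 3.09*i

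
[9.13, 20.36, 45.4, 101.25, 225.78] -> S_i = 9.13*2.23^i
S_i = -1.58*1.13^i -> [-1.58, -1.79, -2.02, -2.28, -2.58]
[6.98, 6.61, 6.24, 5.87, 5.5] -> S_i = 6.98 + -0.37*i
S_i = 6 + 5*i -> [6, 11, 16, 21, 26]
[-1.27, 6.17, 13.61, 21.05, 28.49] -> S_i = -1.27 + 7.44*i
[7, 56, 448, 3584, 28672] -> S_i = 7*8^i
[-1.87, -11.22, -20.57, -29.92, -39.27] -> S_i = -1.87 + -9.35*i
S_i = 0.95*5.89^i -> [0.95, 5.6, 32.96, 194.12, 1143.36]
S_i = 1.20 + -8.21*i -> [1.2, -7.01, -15.22, -23.43, -31.64]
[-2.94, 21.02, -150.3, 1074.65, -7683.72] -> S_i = -2.94*(-7.15)^i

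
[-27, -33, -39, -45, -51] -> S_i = -27 + -6*i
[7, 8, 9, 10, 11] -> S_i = 7 + 1*i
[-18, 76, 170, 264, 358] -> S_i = -18 + 94*i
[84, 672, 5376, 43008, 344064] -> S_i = 84*8^i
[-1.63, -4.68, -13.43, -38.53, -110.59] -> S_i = -1.63*2.87^i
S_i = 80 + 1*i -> [80, 81, 82, 83, 84]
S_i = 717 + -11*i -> [717, 706, 695, 684, 673]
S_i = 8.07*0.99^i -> [8.07, 7.99, 7.91, 7.83, 7.75]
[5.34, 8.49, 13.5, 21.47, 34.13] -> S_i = 5.34*1.59^i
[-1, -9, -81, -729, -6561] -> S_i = -1*9^i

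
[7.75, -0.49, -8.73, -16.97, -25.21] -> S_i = 7.75 + -8.24*i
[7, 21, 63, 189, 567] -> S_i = 7*3^i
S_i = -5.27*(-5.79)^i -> [-5.27, 30.51, -176.67, 1022.93, -5922.77]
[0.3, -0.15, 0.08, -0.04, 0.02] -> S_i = 0.30*(-0.51)^i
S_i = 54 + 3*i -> [54, 57, 60, 63, 66]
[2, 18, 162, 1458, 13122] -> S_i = 2*9^i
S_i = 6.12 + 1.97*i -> [6.12, 8.09, 10.06, 12.03, 14.0]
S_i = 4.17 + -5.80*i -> [4.17, -1.63, -7.43, -13.23, -19.03]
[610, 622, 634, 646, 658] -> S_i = 610 + 12*i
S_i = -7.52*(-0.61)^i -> [-7.52, 4.59, -2.8, 1.71, -1.04]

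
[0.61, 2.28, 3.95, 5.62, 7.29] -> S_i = 0.61 + 1.67*i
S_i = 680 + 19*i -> [680, 699, 718, 737, 756]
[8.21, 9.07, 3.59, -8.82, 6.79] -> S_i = Random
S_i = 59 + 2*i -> [59, 61, 63, 65, 67]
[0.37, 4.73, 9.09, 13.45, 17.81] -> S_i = 0.37 + 4.36*i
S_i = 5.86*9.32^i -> [5.86, 54.62, 509.01, 4744.01, 44214.15]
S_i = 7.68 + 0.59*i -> [7.68, 8.27, 8.86, 9.45, 10.04]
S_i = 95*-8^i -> [95, -760, 6080, -48640, 389120]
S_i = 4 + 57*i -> [4, 61, 118, 175, 232]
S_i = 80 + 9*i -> [80, 89, 98, 107, 116]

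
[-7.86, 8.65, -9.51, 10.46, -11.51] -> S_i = -7.86*(-1.10)^i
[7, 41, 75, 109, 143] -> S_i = 7 + 34*i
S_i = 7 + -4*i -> [7, 3, -1, -5, -9]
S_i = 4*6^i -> [4, 24, 144, 864, 5184]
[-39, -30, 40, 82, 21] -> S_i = Random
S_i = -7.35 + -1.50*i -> [-7.35, -8.85, -10.35, -11.85, -13.35]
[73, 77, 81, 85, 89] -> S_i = 73 + 4*i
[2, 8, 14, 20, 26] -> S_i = 2 + 6*i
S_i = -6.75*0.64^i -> [-6.75, -4.32, -2.76, -1.77, -1.13]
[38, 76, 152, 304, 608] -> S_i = 38*2^i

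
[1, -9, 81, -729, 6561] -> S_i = 1*-9^i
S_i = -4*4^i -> [-4, -16, -64, -256, -1024]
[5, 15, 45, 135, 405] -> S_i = 5*3^i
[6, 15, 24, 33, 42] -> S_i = 6 + 9*i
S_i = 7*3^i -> [7, 21, 63, 189, 567]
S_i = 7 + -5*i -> [7, 2, -3, -8, -13]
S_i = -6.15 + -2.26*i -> [-6.15, -8.41, -10.67, -12.93, -15.19]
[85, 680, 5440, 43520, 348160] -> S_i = 85*8^i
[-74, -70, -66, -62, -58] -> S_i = -74 + 4*i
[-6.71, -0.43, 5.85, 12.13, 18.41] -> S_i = -6.71 + 6.28*i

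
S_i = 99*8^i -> [99, 792, 6336, 50688, 405504]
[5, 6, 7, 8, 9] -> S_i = 5 + 1*i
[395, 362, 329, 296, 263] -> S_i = 395 + -33*i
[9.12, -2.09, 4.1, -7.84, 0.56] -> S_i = Random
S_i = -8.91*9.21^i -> [-8.91, -82.06, -755.78, -6960.76, -64108.59]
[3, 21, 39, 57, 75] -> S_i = 3 + 18*i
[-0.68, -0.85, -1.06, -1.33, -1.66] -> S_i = -0.68*1.25^i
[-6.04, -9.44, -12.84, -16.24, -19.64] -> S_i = -6.04 + -3.40*i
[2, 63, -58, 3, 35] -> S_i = Random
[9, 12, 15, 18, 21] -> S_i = 9 + 3*i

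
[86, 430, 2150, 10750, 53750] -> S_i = 86*5^i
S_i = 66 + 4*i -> [66, 70, 74, 78, 82]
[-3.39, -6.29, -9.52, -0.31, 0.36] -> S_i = Random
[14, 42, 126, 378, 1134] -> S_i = 14*3^i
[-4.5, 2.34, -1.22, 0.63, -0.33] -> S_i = -4.50*(-0.52)^i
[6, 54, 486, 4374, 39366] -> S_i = 6*9^i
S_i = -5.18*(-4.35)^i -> [-5.18, 22.53, -98.02, 426.38, -1854.76]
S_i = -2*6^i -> [-2, -12, -72, -432, -2592]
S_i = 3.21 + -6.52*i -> [3.21, -3.31, -9.83, -16.35, -22.87]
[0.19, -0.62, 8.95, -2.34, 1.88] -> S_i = Random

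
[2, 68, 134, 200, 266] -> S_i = 2 + 66*i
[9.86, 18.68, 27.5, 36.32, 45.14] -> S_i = 9.86 + 8.82*i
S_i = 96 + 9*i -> [96, 105, 114, 123, 132]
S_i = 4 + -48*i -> [4, -44, -92, -140, -188]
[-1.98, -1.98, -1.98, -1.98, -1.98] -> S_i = -1.98 + 0.00*i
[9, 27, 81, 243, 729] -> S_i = 9*3^i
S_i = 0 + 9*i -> [0, 9, 18, 27, 36]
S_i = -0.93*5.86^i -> [-0.93, -5.45, -31.94, -187.14, -1096.66]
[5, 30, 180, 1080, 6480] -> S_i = 5*6^i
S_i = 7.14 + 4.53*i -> [7.14, 11.67, 16.2, 20.73, 25.26]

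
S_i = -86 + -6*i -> [-86, -92, -98, -104, -110]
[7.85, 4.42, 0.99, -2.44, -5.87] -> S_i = 7.85 + -3.43*i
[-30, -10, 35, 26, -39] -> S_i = Random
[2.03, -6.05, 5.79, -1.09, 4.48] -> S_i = Random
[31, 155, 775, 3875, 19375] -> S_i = 31*5^i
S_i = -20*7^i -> [-20, -140, -980, -6860, -48020]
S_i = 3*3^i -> [3, 9, 27, 81, 243]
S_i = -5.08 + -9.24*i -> [-5.08, -14.32, -23.56, -32.8, -42.04]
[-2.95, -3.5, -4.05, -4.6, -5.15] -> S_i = -2.95 + -0.55*i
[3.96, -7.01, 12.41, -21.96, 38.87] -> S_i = 3.96*(-1.77)^i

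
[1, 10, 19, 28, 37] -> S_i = 1 + 9*i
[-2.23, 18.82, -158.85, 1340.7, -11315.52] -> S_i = -2.23*(-8.44)^i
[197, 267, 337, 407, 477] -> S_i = 197 + 70*i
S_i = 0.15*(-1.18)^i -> [0.15, -0.18, 0.21, -0.25, 0.29]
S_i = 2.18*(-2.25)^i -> [2.18, -4.9, 11.04, -24.83, 55.87]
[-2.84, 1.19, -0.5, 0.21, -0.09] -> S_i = -2.84*(-0.42)^i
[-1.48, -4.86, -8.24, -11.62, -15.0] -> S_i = -1.48 + -3.38*i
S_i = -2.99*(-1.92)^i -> [-2.99, 5.74, -11.02, 21.16, -40.63]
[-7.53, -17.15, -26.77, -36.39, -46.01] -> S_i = -7.53 + -9.62*i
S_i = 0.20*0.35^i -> [0.2, 0.07, 0.02, 0.01, 0.0]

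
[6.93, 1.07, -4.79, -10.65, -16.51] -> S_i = 6.93 + -5.86*i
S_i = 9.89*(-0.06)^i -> [9.89, -0.59, 0.04, -0.0, 0.0]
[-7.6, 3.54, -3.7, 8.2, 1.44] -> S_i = Random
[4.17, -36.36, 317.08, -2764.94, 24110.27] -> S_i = 4.17*(-8.72)^i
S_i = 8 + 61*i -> [8, 69, 130, 191, 252]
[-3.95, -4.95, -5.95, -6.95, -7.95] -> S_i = -3.95 + -1.00*i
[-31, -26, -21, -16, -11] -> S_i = -31 + 5*i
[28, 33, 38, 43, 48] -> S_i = 28 + 5*i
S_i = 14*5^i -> [14, 70, 350, 1750, 8750]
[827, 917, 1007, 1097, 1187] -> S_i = 827 + 90*i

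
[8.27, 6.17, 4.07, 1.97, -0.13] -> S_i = 8.27 + -2.10*i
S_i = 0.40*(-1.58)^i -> [0.4, -0.63, 1.0, -1.58, 2.49]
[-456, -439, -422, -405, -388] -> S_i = -456 + 17*i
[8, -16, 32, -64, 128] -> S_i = 8*-2^i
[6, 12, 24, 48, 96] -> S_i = 6*2^i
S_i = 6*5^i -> [6, 30, 150, 750, 3750]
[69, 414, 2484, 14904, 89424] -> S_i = 69*6^i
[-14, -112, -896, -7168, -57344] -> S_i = -14*8^i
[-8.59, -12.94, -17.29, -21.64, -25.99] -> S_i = -8.59 + -4.35*i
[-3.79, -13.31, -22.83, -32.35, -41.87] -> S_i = -3.79 + -9.52*i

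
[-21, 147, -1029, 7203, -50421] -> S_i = -21*-7^i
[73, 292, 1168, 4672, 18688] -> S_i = 73*4^i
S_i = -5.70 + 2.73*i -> [-5.7, -2.97, -0.24, 2.49, 5.22]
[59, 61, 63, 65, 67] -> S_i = 59 + 2*i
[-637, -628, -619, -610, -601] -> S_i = -637 + 9*i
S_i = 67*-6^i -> [67, -402, 2412, -14472, 86832]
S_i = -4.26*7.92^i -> [-4.26, -33.74, -267.21, -2116.34, -16761.4]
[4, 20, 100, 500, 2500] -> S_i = 4*5^i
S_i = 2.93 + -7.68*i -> [2.93, -4.75, -12.43, -20.11, -27.79]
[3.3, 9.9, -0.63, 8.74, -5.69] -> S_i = Random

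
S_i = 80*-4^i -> [80, -320, 1280, -5120, 20480]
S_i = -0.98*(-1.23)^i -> [-0.98, 1.21, -1.48, 1.82, -2.24]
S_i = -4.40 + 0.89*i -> [-4.4, -3.51, -2.62, -1.73, -0.84]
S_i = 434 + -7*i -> [434, 427, 420, 413, 406]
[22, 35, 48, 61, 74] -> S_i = 22 + 13*i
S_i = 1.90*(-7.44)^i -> [1.9, -14.14, 105.17, -782.48, 5821.64]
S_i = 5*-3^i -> [5, -15, 45, -135, 405]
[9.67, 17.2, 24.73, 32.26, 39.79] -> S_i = 9.67 + 7.53*i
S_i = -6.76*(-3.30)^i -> [-6.76, 22.31, -73.62, 242.93, -801.68]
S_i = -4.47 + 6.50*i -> [-4.47, 2.03, 8.53, 15.03, 21.53]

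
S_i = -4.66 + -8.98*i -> [-4.66, -13.64, -22.62, -31.6, -40.58]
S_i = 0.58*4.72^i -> [0.58, 2.74, 12.92, 60.99, 287.87]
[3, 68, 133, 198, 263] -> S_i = 3 + 65*i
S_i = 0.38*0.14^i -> [0.38, 0.05, 0.01, 0.0, 0.0]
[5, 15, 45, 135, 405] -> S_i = 5*3^i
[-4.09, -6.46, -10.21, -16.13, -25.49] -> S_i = -4.09*1.58^i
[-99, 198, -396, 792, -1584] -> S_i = -99*-2^i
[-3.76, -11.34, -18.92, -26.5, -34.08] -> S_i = -3.76 + -7.58*i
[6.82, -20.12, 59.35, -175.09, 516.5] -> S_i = 6.82*(-2.95)^i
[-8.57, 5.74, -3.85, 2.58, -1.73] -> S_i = -8.57*(-0.67)^i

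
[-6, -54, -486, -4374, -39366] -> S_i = -6*9^i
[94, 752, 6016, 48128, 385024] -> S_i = 94*8^i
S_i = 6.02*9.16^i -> [6.02, 55.14, 505.11, 4626.82, 42381.7]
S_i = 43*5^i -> [43, 215, 1075, 5375, 26875]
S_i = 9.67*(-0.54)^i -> [9.67, -5.22, 2.82, -1.52, 0.82]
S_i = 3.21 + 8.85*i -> [3.21, 12.06, 20.91, 29.76, 38.61]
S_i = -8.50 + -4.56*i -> [-8.5, -13.06, -17.62, -22.18, -26.74]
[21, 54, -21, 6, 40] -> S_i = Random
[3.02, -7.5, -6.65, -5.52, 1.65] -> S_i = Random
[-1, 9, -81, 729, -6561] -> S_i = -1*-9^i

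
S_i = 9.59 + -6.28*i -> [9.59, 3.31, -2.97, -9.25, -15.53]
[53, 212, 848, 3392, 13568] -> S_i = 53*4^i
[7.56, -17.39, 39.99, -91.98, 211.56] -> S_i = 7.56*(-2.30)^i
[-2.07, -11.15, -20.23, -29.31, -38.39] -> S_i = -2.07 + -9.08*i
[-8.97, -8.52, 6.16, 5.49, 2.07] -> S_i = Random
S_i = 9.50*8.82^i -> [9.5, 83.79, 739.03, 6518.23, 57490.75]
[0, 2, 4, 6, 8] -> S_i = 0 + 2*i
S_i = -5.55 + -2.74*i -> [-5.55, -8.29, -11.03, -13.77, -16.51]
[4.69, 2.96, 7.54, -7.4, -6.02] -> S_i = Random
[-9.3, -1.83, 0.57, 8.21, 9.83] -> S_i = Random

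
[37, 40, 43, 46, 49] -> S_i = 37 + 3*i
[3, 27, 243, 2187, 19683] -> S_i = 3*9^i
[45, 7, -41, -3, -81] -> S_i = Random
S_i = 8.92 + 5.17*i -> [8.92, 14.09, 19.26, 24.43, 29.6]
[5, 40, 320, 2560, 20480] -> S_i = 5*8^i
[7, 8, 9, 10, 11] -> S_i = 7 + 1*i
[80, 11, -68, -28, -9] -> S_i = Random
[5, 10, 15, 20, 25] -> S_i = 5 + 5*i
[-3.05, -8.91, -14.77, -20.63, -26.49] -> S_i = -3.05 + -5.86*i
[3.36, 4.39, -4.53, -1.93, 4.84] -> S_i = Random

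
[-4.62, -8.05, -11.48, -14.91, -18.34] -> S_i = -4.62 + -3.43*i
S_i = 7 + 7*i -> [7, 14, 21, 28, 35]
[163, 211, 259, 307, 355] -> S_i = 163 + 48*i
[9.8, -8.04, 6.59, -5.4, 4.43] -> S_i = 9.80*(-0.82)^i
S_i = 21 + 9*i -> [21, 30, 39, 48, 57]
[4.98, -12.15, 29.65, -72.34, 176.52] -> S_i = 4.98*(-2.44)^i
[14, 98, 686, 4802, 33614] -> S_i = 14*7^i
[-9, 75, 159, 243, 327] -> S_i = -9 + 84*i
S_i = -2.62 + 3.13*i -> [-2.62, 0.51, 3.64, 6.77, 9.9]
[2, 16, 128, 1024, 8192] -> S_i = 2*8^i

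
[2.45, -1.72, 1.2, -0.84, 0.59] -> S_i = 2.45*(-0.70)^i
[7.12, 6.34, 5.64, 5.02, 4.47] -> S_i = 7.12*0.89^i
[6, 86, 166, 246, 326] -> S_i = 6 + 80*i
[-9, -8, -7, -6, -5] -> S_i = -9 + 1*i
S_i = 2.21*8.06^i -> [2.21, 17.81, 143.57, 1157.17, 9326.8]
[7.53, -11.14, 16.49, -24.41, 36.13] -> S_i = 7.53*(-1.48)^i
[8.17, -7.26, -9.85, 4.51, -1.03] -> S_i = Random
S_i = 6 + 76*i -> [6, 82, 158, 234, 310]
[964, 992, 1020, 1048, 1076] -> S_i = 964 + 28*i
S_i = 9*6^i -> [9, 54, 324, 1944, 11664]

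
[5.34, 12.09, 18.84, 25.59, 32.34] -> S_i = 5.34 + 6.75*i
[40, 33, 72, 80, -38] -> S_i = Random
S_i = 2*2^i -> [2, 4, 8, 16, 32]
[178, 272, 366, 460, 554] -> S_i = 178 + 94*i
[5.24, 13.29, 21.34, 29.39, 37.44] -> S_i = 5.24 + 8.05*i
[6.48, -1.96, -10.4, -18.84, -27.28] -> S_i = 6.48 + -8.44*i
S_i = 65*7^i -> [65, 455, 3185, 22295, 156065]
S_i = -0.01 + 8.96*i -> [-0.01, 8.95, 17.91, 26.87, 35.83]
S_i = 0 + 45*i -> [0, 45, 90, 135, 180]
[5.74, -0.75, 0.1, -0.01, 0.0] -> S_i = 5.74*(-0.13)^i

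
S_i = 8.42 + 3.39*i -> [8.42, 11.81, 15.2, 18.59, 21.98]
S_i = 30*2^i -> [30, 60, 120, 240, 480]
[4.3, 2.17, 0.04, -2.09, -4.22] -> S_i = 4.30 + -2.13*i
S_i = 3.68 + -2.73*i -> [3.68, 0.95, -1.78, -4.51, -7.24]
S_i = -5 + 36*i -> [-5, 31, 67, 103, 139]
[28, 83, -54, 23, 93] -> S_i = Random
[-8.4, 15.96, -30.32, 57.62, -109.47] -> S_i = -8.40*(-1.90)^i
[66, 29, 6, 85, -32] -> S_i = Random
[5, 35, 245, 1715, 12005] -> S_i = 5*7^i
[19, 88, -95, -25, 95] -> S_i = Random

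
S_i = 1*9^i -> [1, 9, 81, 729, 6561]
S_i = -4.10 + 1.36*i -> [-4.1, -2.74, -1.38, -0.02, 1.34]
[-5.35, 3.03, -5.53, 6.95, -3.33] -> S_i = Random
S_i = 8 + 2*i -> [8, 10, 12, 14, 16]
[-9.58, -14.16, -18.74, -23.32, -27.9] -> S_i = -9.58 + -4.58*i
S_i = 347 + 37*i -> [347, 384, 421, 458, 495]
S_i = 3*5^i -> [3, 15, 75, 375, 1875]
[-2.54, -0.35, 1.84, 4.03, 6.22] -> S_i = -2.54 + 2.19*i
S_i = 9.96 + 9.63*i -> [9.96, 19.59, 29.22, 38.85, 48.48]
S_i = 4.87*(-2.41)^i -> [4.87, -11.74, 28.29, -68.17, 164.28]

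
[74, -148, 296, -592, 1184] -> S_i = 74*-2^i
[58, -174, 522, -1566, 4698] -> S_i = 58*-3^i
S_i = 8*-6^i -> [8, -48, 288, -1728, 10368]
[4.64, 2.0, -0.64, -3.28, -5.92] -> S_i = 4.64 + -2.64*i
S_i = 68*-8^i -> [68, -544, 4352, -34816, 278528]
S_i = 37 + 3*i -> [37, 40, 43, 46, 49]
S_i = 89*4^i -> [89, 356, 1424, 5696, 22784]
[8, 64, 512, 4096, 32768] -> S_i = 8*8^i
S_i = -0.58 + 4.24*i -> [-0.58, 3.66, 7.9, 12.14, 16.38]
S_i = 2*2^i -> [2, 4, 8, 16, 32]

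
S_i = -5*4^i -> [-5, -20, -80, -320, -1280]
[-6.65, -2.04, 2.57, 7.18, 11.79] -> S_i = -6.65 + 4.61*i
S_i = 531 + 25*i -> [531, 556, 581, 606, 631]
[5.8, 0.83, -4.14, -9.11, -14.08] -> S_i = 5.80 + -4.97*i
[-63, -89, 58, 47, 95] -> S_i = Random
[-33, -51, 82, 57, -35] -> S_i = Random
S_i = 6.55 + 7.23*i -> [6.55, 13.78, 21.01, 28.24, 35.47]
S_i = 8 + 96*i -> [8, 104, 200, 296, 392]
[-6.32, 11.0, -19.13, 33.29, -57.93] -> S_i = -6.32*(-1.74)^i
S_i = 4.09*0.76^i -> [4.09, 3.11, 2.36, 1.8, 1.36]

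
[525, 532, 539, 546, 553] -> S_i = 525 + 7*i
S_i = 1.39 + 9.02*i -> [1.39, 10.41, 19.43, 28.45, 37.47]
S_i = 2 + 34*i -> [2, 36, 70, 104, 138]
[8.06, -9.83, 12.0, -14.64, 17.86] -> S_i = 8.06*(-1.22)^i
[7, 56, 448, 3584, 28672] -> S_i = 7*8^i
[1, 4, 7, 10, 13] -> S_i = 1 + 3*i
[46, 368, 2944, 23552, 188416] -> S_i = 46*8^i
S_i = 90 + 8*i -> [90, 98, 106, 114, 122]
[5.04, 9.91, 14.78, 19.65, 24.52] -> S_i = 5.04 + 4.87*i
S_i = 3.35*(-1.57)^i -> [3.35, -5.26, 8.26, -12.96, 20.35]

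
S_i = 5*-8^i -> [5, -40, 320, -2560, 20480]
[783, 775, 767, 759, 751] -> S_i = 783 + -8*i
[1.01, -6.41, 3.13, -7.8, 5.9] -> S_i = Random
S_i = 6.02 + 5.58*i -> [6.02, 11.6, 17.18, 22.76, 28.34]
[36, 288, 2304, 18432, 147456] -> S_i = 36*8^i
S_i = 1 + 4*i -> [1, 5, 9, 13, 17]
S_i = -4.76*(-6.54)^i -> [-4.76, 31.13, -203.59, 1331.5, -8707.99]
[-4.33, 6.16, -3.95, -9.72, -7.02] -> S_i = Random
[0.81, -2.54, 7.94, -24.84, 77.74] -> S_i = 0.81*(-3.13)^i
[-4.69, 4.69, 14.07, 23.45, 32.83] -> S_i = -4.69 + 9.38*i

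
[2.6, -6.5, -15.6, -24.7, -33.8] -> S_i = 2.60 + -9.10*i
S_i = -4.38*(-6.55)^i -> [-4.38, 28.69, -187.91, 1230.83, -8061.94]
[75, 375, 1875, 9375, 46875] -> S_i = 75*5^i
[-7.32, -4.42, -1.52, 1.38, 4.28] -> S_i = -7.32 + 2.90*i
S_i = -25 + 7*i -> [-25, -18, -11, -4, 3]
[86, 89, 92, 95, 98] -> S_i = 86 + 3*i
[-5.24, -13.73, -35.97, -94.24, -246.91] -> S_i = -5.24*2.62^i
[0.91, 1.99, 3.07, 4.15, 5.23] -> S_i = 0.91 + 1.08*i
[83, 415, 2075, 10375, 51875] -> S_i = 83*5^i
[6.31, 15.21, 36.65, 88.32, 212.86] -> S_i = 6.31*2.41^i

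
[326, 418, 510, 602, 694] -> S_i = 326 + 92*i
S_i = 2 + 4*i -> [2, 6, 10, 14, 18]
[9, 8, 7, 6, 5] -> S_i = 9 + -1*i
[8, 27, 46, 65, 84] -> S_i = 8 + 19*i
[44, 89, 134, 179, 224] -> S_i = 44 + 45*i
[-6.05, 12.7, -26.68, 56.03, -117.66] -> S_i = -6.05*(-2.10)^i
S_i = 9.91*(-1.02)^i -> [9.91, -10.11, 10.31, -10.52, 10.73]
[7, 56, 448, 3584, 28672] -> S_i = 7*8^i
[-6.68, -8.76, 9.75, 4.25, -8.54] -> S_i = Random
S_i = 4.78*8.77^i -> [4.78, 41.92, 367.64, 3224.23, 28276.54]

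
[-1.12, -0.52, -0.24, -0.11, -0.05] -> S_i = -1.12*0.46^i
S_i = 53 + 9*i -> [53, 62, 71, 80, 89]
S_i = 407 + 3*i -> [407, 410, 413, 416, 419]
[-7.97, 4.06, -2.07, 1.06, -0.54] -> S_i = -7.97*(-0.51)^i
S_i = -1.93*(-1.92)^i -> [-1.93, 3.71, -7.11, 13.66, -26.23]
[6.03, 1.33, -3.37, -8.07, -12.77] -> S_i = 6.03 + -4.70*i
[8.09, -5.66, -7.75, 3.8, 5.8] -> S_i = Random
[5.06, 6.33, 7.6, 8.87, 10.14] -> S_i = 5.06 + 1.27*i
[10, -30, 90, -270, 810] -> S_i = 10*-3^i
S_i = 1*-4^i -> [1, -4, 16, -64, 256]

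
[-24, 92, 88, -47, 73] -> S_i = Random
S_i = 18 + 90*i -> [18, 108, 198, 288, 378]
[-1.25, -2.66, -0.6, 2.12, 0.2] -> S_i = Random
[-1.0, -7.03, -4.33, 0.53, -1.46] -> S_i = Random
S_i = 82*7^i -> [82, 574, 4018, 28126, 196882]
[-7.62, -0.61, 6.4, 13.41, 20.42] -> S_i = -7.62 + 7.01*i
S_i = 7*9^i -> [7, 63, 567, 5103, 45927]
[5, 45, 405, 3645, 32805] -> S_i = 5*9^i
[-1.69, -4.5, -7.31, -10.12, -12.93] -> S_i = -1.69 + -2.81*i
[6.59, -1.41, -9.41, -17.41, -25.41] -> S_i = 6.59 + -8.00*i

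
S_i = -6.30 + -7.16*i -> [-6.3, -13.46, -20.62, -27.78, -34.94]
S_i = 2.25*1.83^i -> [2.25, 4.12, 7.54, 13.79, 25.23]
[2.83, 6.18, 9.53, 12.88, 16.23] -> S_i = 2.83 + 3.35*i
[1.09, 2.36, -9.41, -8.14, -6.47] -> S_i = Random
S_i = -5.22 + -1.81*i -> [-5.22, -7.03, -8.84, -10.65, -12.46]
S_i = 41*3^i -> [41, 123, 369, 1107, 3321]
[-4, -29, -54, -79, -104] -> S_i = -4 + -25*i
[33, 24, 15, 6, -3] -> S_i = 33 + -9*i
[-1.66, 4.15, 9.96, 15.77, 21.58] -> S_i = -1.66 + 5.81*i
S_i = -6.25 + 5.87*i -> [-6.25, -0.38, 5.49, 11.36, 17.23]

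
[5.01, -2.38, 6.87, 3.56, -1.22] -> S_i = Random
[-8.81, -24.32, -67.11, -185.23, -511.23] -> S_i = -8.81*2.76^i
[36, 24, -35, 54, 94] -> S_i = Random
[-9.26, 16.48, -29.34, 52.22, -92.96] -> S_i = -9.26*(-1.78)^i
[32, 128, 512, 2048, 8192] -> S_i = 32*4^i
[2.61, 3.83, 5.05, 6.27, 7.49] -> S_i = 2.61 + 1.22*i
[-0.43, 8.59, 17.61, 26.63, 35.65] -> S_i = -0.43 + 9.02*i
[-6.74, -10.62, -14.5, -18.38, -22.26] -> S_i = -6.74 + -3.88*i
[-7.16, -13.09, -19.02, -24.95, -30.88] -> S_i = -7.16 + -5.93*i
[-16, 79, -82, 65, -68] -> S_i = Random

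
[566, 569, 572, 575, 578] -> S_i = 566 + 3*i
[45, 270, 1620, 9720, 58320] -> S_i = 45*6^i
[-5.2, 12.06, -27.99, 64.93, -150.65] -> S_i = -5.20*(-2.32)^i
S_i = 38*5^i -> [38, 190, 950, 4750, 23750]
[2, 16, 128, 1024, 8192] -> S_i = 2*8^i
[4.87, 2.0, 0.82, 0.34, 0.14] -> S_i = 4.87*0.41^i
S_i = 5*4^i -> [5, 20, 80, 320, 1280]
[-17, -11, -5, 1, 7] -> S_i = -17 + 6*i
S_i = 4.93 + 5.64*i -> [4.93, 10.57, 16.21, 21.85, 27.49]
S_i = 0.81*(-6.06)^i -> [0.81, -4.91, 29.75, -180.26, 1092.38]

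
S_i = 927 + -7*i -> [927, 920, 913, 906, 899]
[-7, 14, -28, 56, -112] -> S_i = -7*-2^i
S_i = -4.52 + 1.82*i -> [-4.52, -2.7, -0.88, 0.94, 2.76]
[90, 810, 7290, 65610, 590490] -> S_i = 90*9^i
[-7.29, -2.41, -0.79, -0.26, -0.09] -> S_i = -7.29*0.33^i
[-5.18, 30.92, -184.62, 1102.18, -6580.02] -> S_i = -5.18*(-5.97)^i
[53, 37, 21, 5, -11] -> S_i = 53 + -16*i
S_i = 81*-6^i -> [81, -486, 2916, -17496, 104976]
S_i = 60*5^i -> [60, 300, 1500, 7500, 37500]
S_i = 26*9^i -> [26, 234, 2106, 18954, 170586]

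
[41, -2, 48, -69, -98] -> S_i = Random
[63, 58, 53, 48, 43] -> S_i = 63 + -5*i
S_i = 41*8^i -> [41, 328, 2624, 20992, 167936]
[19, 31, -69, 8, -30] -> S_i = Random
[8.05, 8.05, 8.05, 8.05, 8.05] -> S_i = 8.05*1.00^i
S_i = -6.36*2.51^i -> [-6.36, -15.96, -40.07, -100.57, -252.44]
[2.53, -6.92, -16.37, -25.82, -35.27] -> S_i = 2.53 + -9.45*i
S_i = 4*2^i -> [4, 8, 16, 32, 64]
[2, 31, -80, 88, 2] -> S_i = Random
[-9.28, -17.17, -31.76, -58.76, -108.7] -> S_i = -9.28*1.85^i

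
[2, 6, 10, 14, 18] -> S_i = 2 + 4*i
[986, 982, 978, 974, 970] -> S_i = 986 + -4*i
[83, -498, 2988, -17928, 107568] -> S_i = 83*-6^i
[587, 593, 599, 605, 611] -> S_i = 587 + 6*i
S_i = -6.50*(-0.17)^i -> [-6.5, 1.1, -0.19, 0.03, -0.01]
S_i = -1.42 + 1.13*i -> [-1.42, -0.29, 0.84, 1.97, 3.1]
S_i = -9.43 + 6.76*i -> [-9.43, -2.67, 4.09, 10.85, 17.61]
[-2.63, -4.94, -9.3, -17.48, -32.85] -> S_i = -2.63*1.88^i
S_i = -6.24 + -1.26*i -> [-6.24, -7.5, -8.76, -10.02, -11.28]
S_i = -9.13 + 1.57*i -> [-9.13, -7.56, -5.99, -4.42, -2.85]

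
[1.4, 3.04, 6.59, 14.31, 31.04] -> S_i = 1.40*2.17^i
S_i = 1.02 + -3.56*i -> [1.02, -2.54, -6.1, -9.66, -13.22]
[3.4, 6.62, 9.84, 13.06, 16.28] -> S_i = 3.40 + 3.22*i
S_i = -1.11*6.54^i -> [-1.11, -7.26, -47.48, -310.5, -2030.64]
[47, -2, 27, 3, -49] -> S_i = Random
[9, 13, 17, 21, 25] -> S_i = 9 + 4*i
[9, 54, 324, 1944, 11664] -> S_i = 9*6^i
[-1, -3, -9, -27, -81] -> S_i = -1*3^i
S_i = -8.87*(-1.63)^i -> [-8.87, 14.46, -23.57, 38.41, -62.61]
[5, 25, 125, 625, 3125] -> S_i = 5*5^i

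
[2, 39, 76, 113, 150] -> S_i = 2 + 37*i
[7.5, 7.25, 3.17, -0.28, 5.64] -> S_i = Random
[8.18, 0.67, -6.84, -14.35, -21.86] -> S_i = 8.18 + -7.51*i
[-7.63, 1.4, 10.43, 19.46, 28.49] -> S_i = -7.63 + 9.03*i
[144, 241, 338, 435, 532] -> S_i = 144 + 97*i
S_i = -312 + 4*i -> [-312, -308, -304, -300, -296]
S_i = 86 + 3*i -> [86, 89, 92, 95, 98]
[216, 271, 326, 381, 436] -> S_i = 216 + 55*i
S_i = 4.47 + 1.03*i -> [4.47, 5.5, 6.53, 7.56, 8.59]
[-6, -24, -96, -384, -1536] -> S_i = -6*4^i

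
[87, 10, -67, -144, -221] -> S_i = 87 + -77*i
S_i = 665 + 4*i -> [665, 669, 673, 677, 681]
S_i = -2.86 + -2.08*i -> [-2.86, -4.94, -7.02, -9.1, -11.18]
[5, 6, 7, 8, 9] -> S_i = 5 + 1*i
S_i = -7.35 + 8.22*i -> [-7.35, 0.87, 9.09, 17.31, 25.53]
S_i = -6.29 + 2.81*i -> [-6.29, -3.48, -0.67, 2.14, 4.95]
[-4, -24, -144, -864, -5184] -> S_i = -4*6^i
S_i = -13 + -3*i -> [-13, -16, -19, -22, -25]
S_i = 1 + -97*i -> [1, -96, -193, -290, -387]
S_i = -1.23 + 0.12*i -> [-1.23, -1.11, -0.99, -0.87, -0.75]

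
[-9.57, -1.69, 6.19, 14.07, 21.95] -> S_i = -9.57 + 7.88*i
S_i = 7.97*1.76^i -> [7.97, 14.03, 24.69, 43.45, 76.47]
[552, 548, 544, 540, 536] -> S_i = 552 + -4*i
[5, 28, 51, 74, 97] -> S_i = 5 + 23*i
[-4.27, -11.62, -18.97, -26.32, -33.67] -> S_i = -4.27 + -7.35*i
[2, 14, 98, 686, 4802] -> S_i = 2*7^i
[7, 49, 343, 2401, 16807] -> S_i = 7*7^i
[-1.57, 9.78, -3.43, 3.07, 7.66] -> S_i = Random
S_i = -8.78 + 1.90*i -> [-8.78, -6.88, -4.98, -3.08, -1.18]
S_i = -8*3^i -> [-8, -24, -72, -216, -648]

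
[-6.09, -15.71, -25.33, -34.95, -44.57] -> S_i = -6.09 + -9.62*i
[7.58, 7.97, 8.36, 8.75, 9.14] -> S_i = 7.58 + 0.39*i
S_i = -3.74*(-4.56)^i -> [-3.74, 17.05, -77.77, 354.62, -1617.08]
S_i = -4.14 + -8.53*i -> [-4.14, -12.67, -21.2, -29.73, -38.26]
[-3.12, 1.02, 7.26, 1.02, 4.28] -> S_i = Random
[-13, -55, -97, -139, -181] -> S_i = -13 + -42*i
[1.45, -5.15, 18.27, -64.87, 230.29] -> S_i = 1.45*(-3.55)^i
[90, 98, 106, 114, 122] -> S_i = 90 + 8*i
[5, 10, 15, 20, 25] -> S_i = 5 + 5*i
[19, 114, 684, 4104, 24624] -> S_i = 19*6^i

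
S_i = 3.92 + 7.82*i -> [3.92, 11.74, 19.56, 27.38, 35.2]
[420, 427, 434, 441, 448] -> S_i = 420 + 7*i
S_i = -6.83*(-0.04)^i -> [-6.83, 0.27, -0.01, 0.0, -0.0]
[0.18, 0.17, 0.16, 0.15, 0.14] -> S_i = 0.18*0.94^i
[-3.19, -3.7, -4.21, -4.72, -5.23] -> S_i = -3.19 + -0.51*i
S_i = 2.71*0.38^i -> [2.71, 1.03, 0.39, 0.15, 0.06]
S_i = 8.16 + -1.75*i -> [8.16, 6.41, 4.66, 2.91, 1.16]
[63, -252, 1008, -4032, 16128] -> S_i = 63*-4^i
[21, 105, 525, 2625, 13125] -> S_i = 21*5^i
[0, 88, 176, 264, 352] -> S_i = 0 + 88*i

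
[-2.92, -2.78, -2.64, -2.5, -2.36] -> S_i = -2.92 + 0.14*i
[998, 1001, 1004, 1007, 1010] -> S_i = 998 + 3*i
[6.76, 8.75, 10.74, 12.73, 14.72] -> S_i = 6.76 + 1.99*i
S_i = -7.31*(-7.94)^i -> [-7.31, 58.04, -460.85, 3659.14, -29053.56]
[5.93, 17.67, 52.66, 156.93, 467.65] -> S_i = 5.93*2.98^i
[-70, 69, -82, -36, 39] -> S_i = Random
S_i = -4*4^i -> [-4, -16, -64, -256, -1024]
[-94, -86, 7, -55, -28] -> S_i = Random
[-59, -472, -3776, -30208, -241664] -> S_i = -59*8^i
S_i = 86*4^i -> [86, 344, 1376, 5504, 22016]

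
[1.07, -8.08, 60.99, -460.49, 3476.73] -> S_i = 1.07*(-7.55)^i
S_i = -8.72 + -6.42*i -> [-8.72, -15.14, -21.56, -27.98, -34.4]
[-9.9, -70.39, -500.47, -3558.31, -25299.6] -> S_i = -9.90*7.11^i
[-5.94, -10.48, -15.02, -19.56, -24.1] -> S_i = -5.94 + -4.54*i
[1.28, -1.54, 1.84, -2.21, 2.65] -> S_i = 1.28*(-1.20)^i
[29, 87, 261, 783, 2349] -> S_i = 29*3^i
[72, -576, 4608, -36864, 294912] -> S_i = 72*-8^i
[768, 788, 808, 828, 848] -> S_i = 768 + 20*i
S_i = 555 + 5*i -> [555, 560, 565, 570, 575]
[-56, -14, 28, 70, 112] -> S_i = -56 + 42*i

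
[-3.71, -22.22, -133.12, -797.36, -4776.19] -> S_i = -3.71*5.99^i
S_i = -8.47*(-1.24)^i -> [-8.47, 10.5, -13.02, 16.15, -20.02]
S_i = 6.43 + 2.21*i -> [6.43, 8.64, 10.85, 13.06, 15.27]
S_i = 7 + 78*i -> [7, 85, 163, 241, 319]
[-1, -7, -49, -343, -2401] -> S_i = -1*7^i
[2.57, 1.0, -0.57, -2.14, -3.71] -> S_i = 2.57 + -1.57*i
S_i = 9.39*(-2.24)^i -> [9.39, -21.03, 47.12, -105.54, 236.41]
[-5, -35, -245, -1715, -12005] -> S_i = -5*7^i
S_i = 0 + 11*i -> [0, 11, 22, 33, 44]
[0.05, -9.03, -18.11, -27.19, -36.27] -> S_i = 0.05 + -9.08*i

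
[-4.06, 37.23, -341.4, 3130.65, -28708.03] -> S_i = -4.06*(-9.17)^i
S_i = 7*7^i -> [7, 49, 343, 2401, 16807]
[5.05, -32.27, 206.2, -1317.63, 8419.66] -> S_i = 5.05*(-6.39)^i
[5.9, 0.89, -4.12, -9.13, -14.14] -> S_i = 5.90 + -5.01*i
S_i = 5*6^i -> [5, 30, 180, 1080, 6480]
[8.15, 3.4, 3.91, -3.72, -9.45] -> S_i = Random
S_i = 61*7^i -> [61, 427, 2989, 20923, 146461]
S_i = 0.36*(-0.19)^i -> [0.36, -0.07, 0.01, -0.0, 0.0]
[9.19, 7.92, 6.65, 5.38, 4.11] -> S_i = 9.19 + -1.27*i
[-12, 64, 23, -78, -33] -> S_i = Random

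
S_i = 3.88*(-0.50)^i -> [3.88, -1.94, 0.97, -0.48, 0.24]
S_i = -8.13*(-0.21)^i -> [-8.13, 1.71, -0.36, 0.08, -0.02]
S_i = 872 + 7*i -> [872, 879, 886, 893, 900]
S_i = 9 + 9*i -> [9, 18, 27, 36, 45]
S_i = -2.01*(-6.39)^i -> [-2.01, 12.84, -82.07, 524.44, -3351.19]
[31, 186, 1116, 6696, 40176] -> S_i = 31*6^i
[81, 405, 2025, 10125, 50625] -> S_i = 81*5^i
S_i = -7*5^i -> [-7, -35, -175, -875, -4375]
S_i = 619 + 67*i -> [619, 686, 753, 820, 887]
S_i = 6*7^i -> [6, 42, 294, 2058, 14406]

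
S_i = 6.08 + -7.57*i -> [6.08, -1.49, -9.06, -16.63, -24.2]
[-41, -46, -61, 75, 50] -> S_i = Random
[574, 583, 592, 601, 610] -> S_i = 574 + 9*i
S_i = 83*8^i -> [83, 664, 5312, 42496, 339968]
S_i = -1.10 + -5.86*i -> [-1.1, -6.96, -12.82, -18.68, -24.54]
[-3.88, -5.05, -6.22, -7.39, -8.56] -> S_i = -3.88 + -1.17*i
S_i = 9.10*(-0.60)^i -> [9.1, -5.46, 3.28, -1.97, 1.18]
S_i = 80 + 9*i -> [80, 89, 98, 107, 116]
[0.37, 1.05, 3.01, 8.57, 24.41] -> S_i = 0.37*2.85^i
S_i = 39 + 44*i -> [39, 83, 127, 171, 215]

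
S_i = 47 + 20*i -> [47, 67, 87, 107, 127]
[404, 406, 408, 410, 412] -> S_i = 404 + 2*i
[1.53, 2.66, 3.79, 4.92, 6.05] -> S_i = 1.53 + 1.13*i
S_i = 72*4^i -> [72, 288, 1152, 4608, 18432]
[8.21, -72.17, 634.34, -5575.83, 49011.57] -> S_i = 8.21*(-8.79)^i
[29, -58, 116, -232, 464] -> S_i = 29*-2^i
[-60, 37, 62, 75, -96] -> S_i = Random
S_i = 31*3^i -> [31, 93, 279, 837, 2511]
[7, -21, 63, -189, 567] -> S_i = 7*-3^i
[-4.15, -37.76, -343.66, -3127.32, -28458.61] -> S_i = -4.15*9.10^i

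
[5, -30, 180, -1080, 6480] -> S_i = 5*-6^i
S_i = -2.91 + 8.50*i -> [-2.91, 5.59, 14.09, 22.59, 31.09]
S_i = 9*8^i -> [9, 72, 576, 4608, 36864]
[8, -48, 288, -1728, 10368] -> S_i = 8*-6^i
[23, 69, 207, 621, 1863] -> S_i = 23*3^i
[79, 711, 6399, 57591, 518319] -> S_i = 79*9^i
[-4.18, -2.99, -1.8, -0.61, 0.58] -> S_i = -4.18 + 1.19*i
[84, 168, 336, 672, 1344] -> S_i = 84*2^i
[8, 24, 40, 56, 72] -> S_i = 8 + 16*i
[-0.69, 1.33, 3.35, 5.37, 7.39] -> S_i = -0.69 + 2.02*i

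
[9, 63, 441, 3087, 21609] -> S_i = 9*7^i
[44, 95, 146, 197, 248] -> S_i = 44 + 51*i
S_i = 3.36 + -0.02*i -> [3.36, 3.34, 3.32, 3.3, 3.28]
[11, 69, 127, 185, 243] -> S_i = 11 + 58*i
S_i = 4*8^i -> [4, 32, 256, 2048, 16384]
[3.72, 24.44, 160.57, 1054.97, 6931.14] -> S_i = 3.72*6.57^i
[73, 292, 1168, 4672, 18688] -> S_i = 73*4^i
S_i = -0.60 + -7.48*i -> [-0.6, -8.08, -15.56, -23.04, -30.52]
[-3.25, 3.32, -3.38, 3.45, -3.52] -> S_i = -3.25*(-1.02)^i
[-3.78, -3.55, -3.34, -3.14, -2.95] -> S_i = -3.78*0.94^i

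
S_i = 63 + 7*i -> [63, 70, 77, 84, 91]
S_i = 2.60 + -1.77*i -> [2.6, 0.83, -0.94, -2.71, -4.48]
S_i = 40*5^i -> [40, 200, 1000, 5000, 25000]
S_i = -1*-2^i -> [-1, 2, -4, 8, -16]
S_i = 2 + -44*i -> [2, -42, -86, -130, -174]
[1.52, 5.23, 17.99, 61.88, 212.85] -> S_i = 1.52*3.44^i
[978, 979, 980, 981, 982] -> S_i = 978 + 1*i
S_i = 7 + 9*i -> [7, 16, 25, 34, 43]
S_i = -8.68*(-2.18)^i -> [-8.68, 18.92, -41.25, 89.93, -196.04]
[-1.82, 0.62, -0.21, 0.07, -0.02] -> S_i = -1.82*(-0.34)^i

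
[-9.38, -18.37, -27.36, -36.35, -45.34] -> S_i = -9.38 + -8.99*i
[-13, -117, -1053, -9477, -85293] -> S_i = -13*9^i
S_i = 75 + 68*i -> [75, 143, 211, 279, 347]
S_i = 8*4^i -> [8, 32, 128, 512, 2048]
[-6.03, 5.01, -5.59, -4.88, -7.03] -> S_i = Random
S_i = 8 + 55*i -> [8, 63, 118, 173, 228]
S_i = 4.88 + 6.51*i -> [4.88, 11.39, 17.9, 24.41, 30.92]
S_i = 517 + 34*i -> [517, 551, 585, 619, 653]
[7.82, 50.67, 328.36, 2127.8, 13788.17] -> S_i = 7.82*6.48^i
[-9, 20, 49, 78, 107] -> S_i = -9 + 29*i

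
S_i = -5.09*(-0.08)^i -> [-5.09, 0.41, -0.03, 0.0, -0.0]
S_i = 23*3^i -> [23, 69, 207, 621, 1863]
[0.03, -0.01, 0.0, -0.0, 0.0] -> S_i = 0.03*(-0.38)^i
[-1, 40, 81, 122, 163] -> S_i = -1 + 41*i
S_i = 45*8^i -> [45, 360, 2880, 23040, 184320]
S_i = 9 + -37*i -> [9, -28, -65, -102, -139]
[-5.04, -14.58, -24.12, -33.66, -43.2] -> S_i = -5.04 + -9.54*i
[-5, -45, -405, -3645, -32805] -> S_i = -5*9^i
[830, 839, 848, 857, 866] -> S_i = 830 + 9*i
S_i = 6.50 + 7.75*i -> [6.5, 14.25, 22.0, 29.75, 37.5]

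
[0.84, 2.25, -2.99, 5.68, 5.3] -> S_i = Random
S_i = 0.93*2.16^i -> [0.93, 2.01, 4.34, 9.37, 20.24]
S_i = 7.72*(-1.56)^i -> [7.72, -12.04, 18.79, -29.31, 45.72]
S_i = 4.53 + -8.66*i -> [4.53, -4.13, -12.79, -21.45, -30.11]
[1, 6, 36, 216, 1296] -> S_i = 1*6^i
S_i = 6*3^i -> [6, 18, 54, 162, 486]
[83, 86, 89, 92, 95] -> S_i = 83 + 3*i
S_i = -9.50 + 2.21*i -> [-9.5, -7.29, -5.08, -2.87, -0.66]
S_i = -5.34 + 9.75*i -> [-5.34, 4.41, 14.16, 23.91, 33.66]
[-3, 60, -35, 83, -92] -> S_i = Random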